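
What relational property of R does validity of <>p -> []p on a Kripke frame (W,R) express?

This is the CD axiom.
It corresponds to partial functionality: forall x forall y forall z (Rxy & Rxz -> y = z).

Partial functionality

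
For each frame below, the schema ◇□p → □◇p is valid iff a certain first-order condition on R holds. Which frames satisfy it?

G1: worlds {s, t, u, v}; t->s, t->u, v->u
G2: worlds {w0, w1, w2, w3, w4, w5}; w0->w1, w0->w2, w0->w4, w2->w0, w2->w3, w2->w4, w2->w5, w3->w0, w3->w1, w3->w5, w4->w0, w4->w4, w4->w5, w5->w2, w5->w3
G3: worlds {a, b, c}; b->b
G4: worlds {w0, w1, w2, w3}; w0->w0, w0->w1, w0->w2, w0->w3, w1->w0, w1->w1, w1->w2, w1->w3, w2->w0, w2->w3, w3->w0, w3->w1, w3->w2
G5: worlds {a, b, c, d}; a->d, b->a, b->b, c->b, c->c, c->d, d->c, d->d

G3, G4

The schema corresponds to convergence: ∀x ∀y ∀z (Rxy ∧ Rxz → ∃w (Ryw ∧ Rzw)).
G1: fails — Rtu and Rtu but u and u have no common successor.
G2: fails — Rw0w4 and Rw0w1 but w4 and w1 have no common successor.
G3: condition met.
G4: condition met.
G5: fails — Rbb and Rba but b and a have no common successor.
Valid on: G3, G4.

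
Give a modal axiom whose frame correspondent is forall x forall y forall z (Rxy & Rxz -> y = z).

The condition is partial functionality. The CD schema ◇s → □s defines it.
Suppose ◇s→□s is valid. Take Rxy, Rxz and set V(s)={y}. Then ◇s at x, so □s at x, so s at z, i.e. z=y.

◇s → □s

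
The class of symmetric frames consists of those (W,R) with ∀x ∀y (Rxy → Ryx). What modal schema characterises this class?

s → □◇s

A defining formula is s → □◇s (the B axiom).
Suppose s→□◇s is valid. Take Rxy and set V(s)={x}. Then s at x, so □◇s at x, so ◇s at y, so some z with Ryz has s; z=x, i.e. Ryx.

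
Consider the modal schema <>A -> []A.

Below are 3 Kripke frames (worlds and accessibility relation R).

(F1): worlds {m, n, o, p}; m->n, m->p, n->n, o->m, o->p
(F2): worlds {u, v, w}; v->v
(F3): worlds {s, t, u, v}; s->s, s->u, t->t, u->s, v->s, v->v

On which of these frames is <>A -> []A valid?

(F2)

Frame correspondent (Sahlqvist): forall x forall y forall z (Rxy & Rxz -> y = z) — i.e. partial functionality.
(F1): fails — m sees both n and p.
(F2): holds.
(F3): fails — s sees both s and u.
Valid on: (F2).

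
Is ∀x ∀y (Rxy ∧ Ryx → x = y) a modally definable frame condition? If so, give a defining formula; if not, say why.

Any modally definable frame class is closed under surjective bounded morphisms.
The 4-cycle (worlds a,b,c,d with a→b→c→d→a) is antisymmetric. Sending even-indexed worlds to s and odd-indexed worlds to t is a surjective bounded morphism onto the two-world frame with s↔t, which is not antisymmetric.
Hence antisymmetry is not modally definable.

Not modally definable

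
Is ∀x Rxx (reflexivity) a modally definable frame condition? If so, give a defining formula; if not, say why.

This is a Sahlqvist condition; the T axiom □q → q defines it.
Suppose □q→q is valid. At any x set V(q)={w : Rxw}. Then □q holds at x, so q holds at x, i.e. Rxx.

Yes — defined by □q → q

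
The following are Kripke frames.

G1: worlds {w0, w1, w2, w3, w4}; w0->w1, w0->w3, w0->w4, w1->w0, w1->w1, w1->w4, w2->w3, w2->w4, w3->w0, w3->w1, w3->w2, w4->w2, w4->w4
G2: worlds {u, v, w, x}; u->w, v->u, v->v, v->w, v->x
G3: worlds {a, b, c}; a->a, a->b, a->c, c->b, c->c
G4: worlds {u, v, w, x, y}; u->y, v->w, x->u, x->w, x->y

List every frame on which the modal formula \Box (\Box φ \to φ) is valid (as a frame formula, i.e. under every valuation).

The schema corresponds to shift-reflexivity: \forall x \forall y (Rxy \to Ryy).
G1: fails — Rw1w0 but not Rw0w0.
G2: fails — Ruw but not Rww.
G3: fails — Rab but not Rbb.
G4: fails — Rxw but not Rww.
Valid on no frame.

none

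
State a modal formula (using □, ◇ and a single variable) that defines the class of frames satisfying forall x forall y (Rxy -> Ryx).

A defining formula is q → □◇q (the B axiom).
Suppose q→□◇q is valid. Take Rxy and set V(q)={x}. Then q at x, so □◇q at x, so ◇q at y, so some z with Ryz has q; z=x, i.e. Ryx.

q → □◇q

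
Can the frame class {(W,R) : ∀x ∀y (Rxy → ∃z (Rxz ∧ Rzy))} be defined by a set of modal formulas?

Definable; □□q → □q defines it

The condition is density. A defining modal formula is □□q → □q.
Suppose □□q→□q is valid. Take Rxy and set V(q)={w : xR²w}. Then □□q at x, so □q at x, so q at y, i.e. ∃z(Rxz∧Rzy).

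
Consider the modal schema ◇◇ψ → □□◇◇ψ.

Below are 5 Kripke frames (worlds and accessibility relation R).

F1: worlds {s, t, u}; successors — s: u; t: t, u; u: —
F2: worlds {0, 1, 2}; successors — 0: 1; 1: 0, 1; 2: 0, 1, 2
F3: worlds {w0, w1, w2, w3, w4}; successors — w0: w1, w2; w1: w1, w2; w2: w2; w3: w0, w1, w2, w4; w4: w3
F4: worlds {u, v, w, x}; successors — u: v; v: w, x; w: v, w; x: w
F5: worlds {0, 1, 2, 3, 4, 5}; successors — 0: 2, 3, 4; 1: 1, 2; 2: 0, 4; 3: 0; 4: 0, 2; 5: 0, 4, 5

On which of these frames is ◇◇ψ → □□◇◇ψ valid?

The schema corresponds to a generalized confluence (Geach) condition: ∀x ∀y ∀z ((xR²y ∧ xR²z) → ∃w (y = w ∧ zR²w)).
F1: fails — tR²t, tR²u but no w with t=w and uR²w.
F2: fails — 2R²2, 2R²0 but no w with 2=w and 0R²w.
F3: fails — w0R²w1, w0R²w2 but no w with w1=w and w2R²w.
F4: fails — uR²x, uR²x but no t with x=t and xR²t.
F5: fails — 1R²1, 1R²0 but no w with 1=w and 0R²w.
Valid on no frame.

none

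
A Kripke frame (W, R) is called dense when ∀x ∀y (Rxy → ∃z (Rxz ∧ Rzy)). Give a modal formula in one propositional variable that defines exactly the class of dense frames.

A defining formula is □□s → □s (the C4 axiom).

□□s → □s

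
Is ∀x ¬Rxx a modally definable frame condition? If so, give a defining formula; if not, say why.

Not modally definable

Any modally definable frame class is closed under surjective bounded morphisms.
The 2-cycle (worlds w0,w1 with w0→w1→w0) is irreflexive, and the map sending every world to a single reflexive point • is a surjective bounded morphism (forth: every edge maps to (•,•); back: every world has a successor). So any modal formula valid on the 2-cycle is also valid on the reflexive point, which is not irreflexive.
So the class is not modally definable.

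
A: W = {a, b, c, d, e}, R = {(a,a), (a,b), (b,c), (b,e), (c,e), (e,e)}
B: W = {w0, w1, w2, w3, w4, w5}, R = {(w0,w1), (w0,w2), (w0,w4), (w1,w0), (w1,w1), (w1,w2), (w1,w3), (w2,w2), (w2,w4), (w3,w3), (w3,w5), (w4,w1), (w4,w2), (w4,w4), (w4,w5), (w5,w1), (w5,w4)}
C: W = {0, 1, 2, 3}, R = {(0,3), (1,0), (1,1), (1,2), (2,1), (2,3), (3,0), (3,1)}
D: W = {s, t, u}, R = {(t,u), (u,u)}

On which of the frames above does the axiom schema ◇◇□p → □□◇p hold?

D

Frame correspondent (Sahlqvist): ∀x ∀y ∀z ((xR²y ∧ xR²z) → ∃w (yRw ∧ zRw)) — i.e. a generalized confluence (Geach) condition.
A: fails — aR²a, aR²b but no w with aRw and bRw.
B: fails — w0R²w0, w0R²w3 but no w with w0Rw and w3Rw.
C: fails — 0R²0, 0R²1 but no w with 0Rw and 1Rw.
D: condition met.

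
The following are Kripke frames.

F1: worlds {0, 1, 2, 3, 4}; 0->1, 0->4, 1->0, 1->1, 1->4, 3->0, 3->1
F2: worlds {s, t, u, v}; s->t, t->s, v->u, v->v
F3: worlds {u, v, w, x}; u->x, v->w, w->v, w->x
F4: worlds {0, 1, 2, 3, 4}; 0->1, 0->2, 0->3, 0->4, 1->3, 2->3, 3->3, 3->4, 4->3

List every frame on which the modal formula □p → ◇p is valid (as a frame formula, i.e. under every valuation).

This is the axiom for seriality; its first-order frame correspondent is ∀x ∃y Rxy.
F1: fails — world 2 has no successor.
F2: fails — world u has no successor.
F3: fails — world x has no successor.
F4: ✓.
Valid on: F4.

F4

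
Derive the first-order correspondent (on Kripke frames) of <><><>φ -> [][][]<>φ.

forall x forall y forall z ((x R^3 y & x R^3 z) -> exists w (y = w & zRw))

This is a Sahlqvist (Geach-type) schema ◇^3□^0φ → □^3◇^1φ.
Minimal-valuation argument: fix x; take any y with xR^3y and any z with xR^3z. Set V(φ) to the set of worlds R-reachable from y in exactly 0 steps. Then □^0φ holds at y, so the antecedent holds at x; validity forces ◇^1φ at z, giving a w with zR^1w and yR^0w.
First-order correspondent: forall x forall y forall z ((x R^3 y & x R^3 z) -> exists w (y = w & zRw)).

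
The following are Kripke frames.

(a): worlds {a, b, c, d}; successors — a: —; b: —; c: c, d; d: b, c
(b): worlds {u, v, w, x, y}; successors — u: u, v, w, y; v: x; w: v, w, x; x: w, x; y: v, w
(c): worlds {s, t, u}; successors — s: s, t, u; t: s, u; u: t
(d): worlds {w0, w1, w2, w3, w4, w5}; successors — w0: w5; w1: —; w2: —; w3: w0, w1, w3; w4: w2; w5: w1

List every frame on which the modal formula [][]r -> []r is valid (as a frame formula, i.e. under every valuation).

(b)

The schema corresponds to density: forall x forall y (Rxy -> exists z (Rxz & Rzy)).
(a): fails — Rdb but no z with Rdz and Rzb.
(b): condition met.
(c): fails — Rut but no z with Ruz and Rzt.
(d): fails — Rw4w2 but no z with Rw4z and Rzw2.
Valid on: (b).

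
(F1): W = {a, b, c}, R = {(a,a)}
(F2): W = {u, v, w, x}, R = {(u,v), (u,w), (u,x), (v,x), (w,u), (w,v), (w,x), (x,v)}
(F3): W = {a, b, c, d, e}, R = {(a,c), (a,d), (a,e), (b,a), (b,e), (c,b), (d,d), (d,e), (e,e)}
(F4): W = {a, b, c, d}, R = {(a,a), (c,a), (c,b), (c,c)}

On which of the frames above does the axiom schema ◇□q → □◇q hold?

Frame correspondent (Sahlqvist): ∀x ∀y ∀z (Rxy ∧ Rxz → ∃w (Ryw ∧ Rzw)) — i.e. convergence.
(F1): ✓.
(F2): fails — Ruv and Rux but v and x have no common successor.
(F3): fails — Rae and Rac but e and c have no common successor.
(F4): fails — Rca and Rcb but a and b have no common successor.
Valid on: (F1).

(F1)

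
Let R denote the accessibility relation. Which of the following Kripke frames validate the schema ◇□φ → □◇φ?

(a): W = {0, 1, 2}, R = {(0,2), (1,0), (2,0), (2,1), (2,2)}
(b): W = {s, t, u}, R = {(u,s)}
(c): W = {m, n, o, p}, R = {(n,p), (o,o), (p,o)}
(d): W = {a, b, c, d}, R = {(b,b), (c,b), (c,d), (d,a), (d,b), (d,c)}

Frame correspondent (Sahlqvist): ∀x ∀y ∀z (Rxy ∧ Rxz → ∃w (Ryw ∧ Rzw)) — i.e. convergence.
(a): fails — R20 and R21 but 0 and 1 have no common successor.
(b): fails — Rus and Rus but s and s have no common successor.
(c): holds.
(d): fails — Rdc and Rda but c and a have no common successor.
Valid on: (c).

(c)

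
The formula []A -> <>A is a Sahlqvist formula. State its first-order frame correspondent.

seriality: forall x exists y Rxy

This is the D axiom.
Its frame correspondent is seriality — forall x exists y Rxy.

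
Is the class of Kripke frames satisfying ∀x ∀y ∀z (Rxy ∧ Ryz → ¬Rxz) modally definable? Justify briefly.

Any modally definable frame class is closed under surjective bounded morphisms.
The 7-cycle (worlds a,b,c,d,e,f,g with a→b→c→d→e→f→g→a) is intransitive. Mapping every world to a single reflexive point • is a surjective bounded morphism; the reflexive point is not intransitive (R••∧R•• but R••).
So no modal formula (or set of formulas) defines exactly the intransitive frames.

Not definable by any modal formula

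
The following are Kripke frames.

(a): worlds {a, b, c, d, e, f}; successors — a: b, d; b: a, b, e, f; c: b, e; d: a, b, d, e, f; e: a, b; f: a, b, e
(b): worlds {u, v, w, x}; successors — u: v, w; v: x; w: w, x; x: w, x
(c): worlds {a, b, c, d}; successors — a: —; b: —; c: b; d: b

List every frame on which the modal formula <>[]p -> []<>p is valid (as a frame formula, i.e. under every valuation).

(a), (b)

This is the axiom for convergence; its first-order frame correspondent is forall x forall y forall z (Rxy & Rxz -> exists w (Ryw & Rzw)).
(a): ✓.
(b): ✓.
(c): fails — Rcb and Rcb but b and b have no common successor.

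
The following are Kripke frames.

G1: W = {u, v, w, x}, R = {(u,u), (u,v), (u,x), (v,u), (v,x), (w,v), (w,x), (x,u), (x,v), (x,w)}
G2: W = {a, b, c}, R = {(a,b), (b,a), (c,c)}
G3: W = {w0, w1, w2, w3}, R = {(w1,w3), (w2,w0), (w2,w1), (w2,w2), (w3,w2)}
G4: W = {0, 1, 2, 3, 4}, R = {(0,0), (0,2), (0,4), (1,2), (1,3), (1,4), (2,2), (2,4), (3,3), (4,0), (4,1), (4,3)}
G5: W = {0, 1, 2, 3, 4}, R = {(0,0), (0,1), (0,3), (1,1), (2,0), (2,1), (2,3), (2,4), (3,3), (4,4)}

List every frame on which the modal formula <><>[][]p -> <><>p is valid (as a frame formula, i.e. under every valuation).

The schema corresponds to a generalized confluence (Geach) condition: forall x forall y (x R^2 y -> exists w (y R^2 w & x R^2 w)).
G1: condition met.
G2: condition met.
G3: fails — w2R²w0 but no w with w0R²w and w2R²w.
G4: condition met.
G5: condition met.
Valid on: G1, G2, G4, G5.

G1, G2, G4, G5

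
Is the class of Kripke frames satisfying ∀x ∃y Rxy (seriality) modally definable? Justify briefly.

The condition is seriality. A defining modal formula is □p → ◇p.
Suppose □p→◇p is valid. At any x set V(p)=W. Then □p at x, so ◇p at x, so x has a successor.

Yes, by □p → ◇p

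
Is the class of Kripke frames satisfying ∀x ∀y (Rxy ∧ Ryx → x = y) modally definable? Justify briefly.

Any modally definable frame class is closed under surjective bounded morphisms.
The 6-cycle (worlds 0,1,2,3,4,5 with 0→1→2→3→4→5→0) is antisymmetric. Sending even-indexed worlds to a and odd-indexed worlds to b is a surjective bounded morphism onto the two-world frame with a↔b, which is not antisymmetric.
So no modal formula (or set of formulas) defines exactly the antisymmetric frames.

No — not modally definable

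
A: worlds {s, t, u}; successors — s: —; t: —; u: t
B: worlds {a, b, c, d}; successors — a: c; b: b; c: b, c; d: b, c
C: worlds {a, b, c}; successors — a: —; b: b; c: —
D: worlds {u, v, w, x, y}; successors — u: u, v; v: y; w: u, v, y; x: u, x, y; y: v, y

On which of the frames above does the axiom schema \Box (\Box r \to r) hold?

B, C

This is the axiom for shift-reflexivity; its first-order frame correspondent is \forall x \forall y (Rxy \to Ryy).
A: fails — Rut but not Rtt.
B: holds.
C: holds.
D: fails — Ruv but not Rvv.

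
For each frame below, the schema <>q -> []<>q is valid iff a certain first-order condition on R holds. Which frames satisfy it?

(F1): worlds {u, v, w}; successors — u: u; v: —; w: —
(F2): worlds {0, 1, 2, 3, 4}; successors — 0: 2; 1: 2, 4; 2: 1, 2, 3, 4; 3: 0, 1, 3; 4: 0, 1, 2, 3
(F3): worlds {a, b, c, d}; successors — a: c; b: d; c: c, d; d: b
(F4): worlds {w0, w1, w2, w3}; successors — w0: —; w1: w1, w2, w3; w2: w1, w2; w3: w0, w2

The schema corresponds to the Euclidean property: forall x forall y forall z (Rxy & Rxz -> Ryz).
(F1): holds.
(F2): fails — R14 and R14 but not R44.
(F3): fails — Rbd and Rbd but not Rdd.
(F4): fails — Rw1w2 and Rw1w3 but not Rw2w3.

(F1)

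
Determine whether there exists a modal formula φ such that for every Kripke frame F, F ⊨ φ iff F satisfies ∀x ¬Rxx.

Any modally definable frame class is closed under surjective bounded morphisms.
The 4-cycle (worlds 0,1,2,3 with 0→1→2→3→0) is irreflexive, and the map sending every world to a single reflexive point • is a surjective bounded morphism (forth: every edge maps to (•,•); back: every world has a successor). So any modal formula valid on the 4-cycle is also valid on the reflexive point, which is not irreflexive.
So the class is not modally definable.

Not definable by any modal formula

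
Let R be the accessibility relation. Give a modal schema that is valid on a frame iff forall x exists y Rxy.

□p → ◇p

This is seriality; the standard corresponding axiom is D: □p → ◇p.
Suppose □p→◇p is valid. At any x set V(p)=W. Then □p at x, so ◇p at x, so x has a successor.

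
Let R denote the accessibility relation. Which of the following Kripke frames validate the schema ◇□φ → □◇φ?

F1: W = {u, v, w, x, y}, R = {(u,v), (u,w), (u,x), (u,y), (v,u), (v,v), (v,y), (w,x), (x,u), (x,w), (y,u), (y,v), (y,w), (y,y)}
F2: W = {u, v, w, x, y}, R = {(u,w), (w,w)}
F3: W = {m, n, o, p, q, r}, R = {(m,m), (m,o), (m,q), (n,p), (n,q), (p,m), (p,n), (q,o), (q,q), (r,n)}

F2

This is the axiom for convergence; its first-order frame correspondent is ∀x ∀y ∀z (Rxy ∧ Rxz → ∃w (Ryw ∧ Rzw)).
F1: fails — Ruv and Ruw but v and w have no common successor.
F2: ✓.
F3: fails — Rmo and Rmo but o and o have no common successor.
Valid on: F2.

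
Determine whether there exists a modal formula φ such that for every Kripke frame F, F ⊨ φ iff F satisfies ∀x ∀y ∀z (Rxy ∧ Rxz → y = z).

The condition is partial functionality. A defining modal formula is ◇q → □q.

Yes — defined by ◇q → □q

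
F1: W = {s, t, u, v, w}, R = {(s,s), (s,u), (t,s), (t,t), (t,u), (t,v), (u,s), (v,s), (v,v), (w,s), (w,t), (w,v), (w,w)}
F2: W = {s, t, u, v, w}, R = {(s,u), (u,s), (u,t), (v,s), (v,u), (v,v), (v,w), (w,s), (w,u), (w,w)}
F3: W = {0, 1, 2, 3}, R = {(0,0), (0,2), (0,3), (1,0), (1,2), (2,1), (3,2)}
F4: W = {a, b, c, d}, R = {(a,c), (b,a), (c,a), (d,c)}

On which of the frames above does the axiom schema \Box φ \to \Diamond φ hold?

The schema corresponds to seriality: \forall x \exists y Rxy.
F1: condition met.
F2: fails — world t has no successor.
F3: condition met.
F4: condition met.
Valid on: F1, F3, F4.

F1, F3, F4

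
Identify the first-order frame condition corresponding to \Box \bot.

□⊥ is valid iff no world has any successor (otherwise □⊥ fails at any world with one).
Conversely, on a frame with emptiness of R the schema holds at every world under every valuation.
Frame condition: \forall x \forall y \neg Rxy.

emptiness of R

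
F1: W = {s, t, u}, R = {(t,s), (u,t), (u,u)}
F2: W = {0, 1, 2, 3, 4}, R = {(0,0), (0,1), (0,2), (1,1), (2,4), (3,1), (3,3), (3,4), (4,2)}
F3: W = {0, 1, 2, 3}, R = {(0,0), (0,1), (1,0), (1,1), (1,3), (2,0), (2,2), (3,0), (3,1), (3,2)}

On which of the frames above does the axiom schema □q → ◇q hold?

The schema corresponds to seriality: ∀x ∃y Rxy.
F1: fails — world s has no successor.
F2: condition met.
F3: condition met.

F2, F3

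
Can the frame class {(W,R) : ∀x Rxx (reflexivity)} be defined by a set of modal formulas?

Yes, by □q → q

This is a Sahlqvist condition; the T axiom □q → q defines it.
Suppose □q→q is valid. At any x set V(q)={w : Rxw}. Then □q holds at x, so q holds at x, i.e. Rxx.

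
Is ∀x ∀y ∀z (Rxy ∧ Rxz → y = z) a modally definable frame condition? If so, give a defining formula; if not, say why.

Yes: it is partial functionality, defined by the CD schema ◇r → □r.
Suppose ◇r→□r is valid. Take Rxy, Rxz and set V(r)={y}. Then ◇r at x, so □r at x, so r at z, i.e. z=y.

Definable; ◇r → □r defines it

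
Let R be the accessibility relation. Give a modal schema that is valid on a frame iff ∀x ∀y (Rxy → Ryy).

The condition is shift-reflexivity. The T□ schema □(□q → q) defines it.
Suppose □(□q→q) is valid. Take Rxy and set V(q)={w : Ryw}. Then at y, □q holds; since □(□q→q) at x, □q→q at y, so q at y, i.e. Ryy.

□(□q → q)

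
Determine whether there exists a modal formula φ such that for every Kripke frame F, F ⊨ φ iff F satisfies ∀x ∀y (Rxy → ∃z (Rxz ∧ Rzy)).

Yes — defined by □□r → □r

Yes: it is density, defined by the C4 schema □□r → □r.
Suppose □□r→□r is valid. Take Rxy and set V(r)={w : xR²w}. Then □□r at x, so □r at x, so r at y, i.e. ∃z(Rxz∧Rzy).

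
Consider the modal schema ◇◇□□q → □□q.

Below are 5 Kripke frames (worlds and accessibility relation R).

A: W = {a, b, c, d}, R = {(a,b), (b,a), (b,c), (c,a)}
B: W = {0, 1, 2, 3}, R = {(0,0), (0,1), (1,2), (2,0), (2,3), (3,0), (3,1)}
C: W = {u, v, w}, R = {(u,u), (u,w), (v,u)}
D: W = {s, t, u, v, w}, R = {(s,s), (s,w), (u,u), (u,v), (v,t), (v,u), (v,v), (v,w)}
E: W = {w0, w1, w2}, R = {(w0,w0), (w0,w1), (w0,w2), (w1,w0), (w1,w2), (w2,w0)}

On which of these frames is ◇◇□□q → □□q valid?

Frame correspondent (Sahlqvist): ∀x ∀y ∀z ((xR²y ∧ xR²z) → ∃w (yR²w ∧ z = w)) — i.e. a generalized confluence (Geach) condition.
A: fails — aR²c, aR²a but no w with cR²w and a=w.
B: fails — 0R²1, 0R²1 but no w with 1R²w and 1=w.
C: fails — uR²w, uR²u but no t with wR²t and u=t.
D: fails — sR²w, sR²s but no w* with wR²w* and s=w*.
E: satisfies the condition.
Valid on: E.

E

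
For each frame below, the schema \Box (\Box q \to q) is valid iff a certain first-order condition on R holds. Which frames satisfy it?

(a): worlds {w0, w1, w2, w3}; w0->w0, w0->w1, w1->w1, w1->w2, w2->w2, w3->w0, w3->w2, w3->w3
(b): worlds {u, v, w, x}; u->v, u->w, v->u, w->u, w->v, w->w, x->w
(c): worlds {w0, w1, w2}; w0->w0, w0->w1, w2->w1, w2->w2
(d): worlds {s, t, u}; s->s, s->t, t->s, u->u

(a)

The schema corresponds to shift-reflexivity: \forall x \forall y (Rxy \to Ryy).
(a): holds.
(b): fails — Ruv but not Rvv.
(c): fails — Rw0w1 but not Rw1w1.
(d): fails — Rst but not Rtt.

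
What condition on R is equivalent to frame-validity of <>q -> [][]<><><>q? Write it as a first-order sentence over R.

forall x forall y forall z ((xRy & x R^2 z) -> exists w (y = w & z R^3 w))

This is a Sahlqvist (Geach-type) schema ◇^1□^0q → □^2◇^3q.
First-order correspondent: forall x forall y forall z ((xRy & x R^2 z) -> exists w (y = w & z R^3 w)).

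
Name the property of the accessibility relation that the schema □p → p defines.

Reflexivity

Suppose □p→p is valid. At any x set V(p)={w : Rxw}. Then □p holds at x, so p holds at x, i.e. Rxx.
Conversely, any frame satisfying ∀x Rxx validates the schema.
Frame condition: ∀x Rxx.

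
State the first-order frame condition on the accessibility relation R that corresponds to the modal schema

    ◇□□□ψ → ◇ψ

This is a Sahlqvist (Geach-type) schema ◇^1□^3ψ → □^0◇^1ψ.
First-order correspondent: ∀x ∀y (xRy → ∃w (yR³w ∧ xRw)).

∀x ∀y (xRy → ∃w (yR³w ∧ xRw))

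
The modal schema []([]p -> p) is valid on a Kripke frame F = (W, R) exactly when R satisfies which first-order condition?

shift-reflexivity: forall x forall y (Rxy -> Ryy)

Suppose □(□p→p) is valid. Take Rxy and set V(p)={w : Ryw}. Then at y, □p holds; since □(□p→p) at x, □p→p at y, so p at y, i.e. Ryy.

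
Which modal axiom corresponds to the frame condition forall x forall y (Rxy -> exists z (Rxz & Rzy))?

□□s → □s

A defining formula is □□s → □s (the C4 axiom).
Suppose □□s→□s is valid. Take Rxy and set V(s)={w : xR²w}. Then □□s at x, so □s at x, so s at y, i.e. ∃z(Rxz∧Rzy).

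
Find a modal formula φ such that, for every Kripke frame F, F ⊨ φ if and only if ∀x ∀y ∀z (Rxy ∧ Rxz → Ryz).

◇p → □◇p

The condition is the Euclidean property. The 5 schema ◇p → □◇p defines it.
Suppose ◇p→□◇p is valid. Take Rxy, Rxz and set V(p)={y}. Then ◇p at x, so □◇p at x, so ◇p at z, so some w with Rzw has p; w=y, i.e. Rzy. By symmetry of the argument, Ryz.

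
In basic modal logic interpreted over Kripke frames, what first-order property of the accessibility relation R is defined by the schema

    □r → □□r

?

Suppose □r→□□r is valid. Take Rxy, Ryz and set V(r)={w : Rxw}. Then □r at x, so □□r at x, so □r at y, so r at z, i.e. Rxz.
Conversely, on a frame with transitivity the schema holds at every world under every valuation.
Frame condition: ∀x ∀y ∀z (Rxy ∧ Ryz → Rxz).

transitivity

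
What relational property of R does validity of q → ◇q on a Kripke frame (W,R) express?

reflexivity

Replacing q by ¬q and contraposing gives the equivalent schema □q → q.
Suppose □q→q is valid. At any x set V(q)={w : Rxw}. Then □q holds at x, so q holds at x, i.e. Rxx.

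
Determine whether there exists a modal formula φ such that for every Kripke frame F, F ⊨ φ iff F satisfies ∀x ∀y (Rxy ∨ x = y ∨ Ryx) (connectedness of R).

Any modally definable frame class is closed under disjoint unions.
Take 4 disjoint single-world reflexive frames: each is trivially connected, but their disjoint union has 4 worlds with no edge between distinct components, so it is not connected.
So the class is not modally definable.

No — not modally definable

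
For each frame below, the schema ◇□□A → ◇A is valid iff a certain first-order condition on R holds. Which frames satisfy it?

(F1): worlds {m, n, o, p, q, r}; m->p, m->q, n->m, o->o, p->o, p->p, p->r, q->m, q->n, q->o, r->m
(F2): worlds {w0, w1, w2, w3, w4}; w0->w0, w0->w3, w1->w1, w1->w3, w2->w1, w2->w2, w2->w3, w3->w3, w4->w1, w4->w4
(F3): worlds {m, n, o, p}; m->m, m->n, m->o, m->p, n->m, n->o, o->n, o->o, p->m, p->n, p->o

Frame correspondent (Sahlqvist): ∀x ∀y (xRy → ∃w (yR²w ∧ xRw)) — i.e. a generalized confluence (Geach) condition.
(F1): fails — qRn but no w with nR²w and qRw.
(F2): ✓.
(F3): ✓.
Valid on: (F2), (F3).

(F2), (F3)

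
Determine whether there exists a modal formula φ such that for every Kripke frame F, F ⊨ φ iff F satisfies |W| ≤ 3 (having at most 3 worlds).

If a class were modally definable it would be closed under disjoint unions (Goldblatt–Thomason).
Any modal formula valid on each of 4 disjoint one-world frames is valid on their disjoint union (validity is preserved under disjoint unions). Each one-world frame has |W|=1≤3, but the union has |W|=4.
Hence having at most 3 worlds is not modally definable.

No — not modally definable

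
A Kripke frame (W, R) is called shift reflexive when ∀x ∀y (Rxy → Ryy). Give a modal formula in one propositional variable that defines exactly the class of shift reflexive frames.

This is shift-reflexivity; the standard corresponding axiom is T□: □(□p → p).
Suppose □(□p→p) is valid. Take Rxy and set V(p)={w : Ryw}. Then at y, □p holds; since □(□p→p) at x, □p→p at y, so p at y, i.e. Ryy.

□(□p → p)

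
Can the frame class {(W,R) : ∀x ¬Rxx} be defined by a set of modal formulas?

No — not modally definable

Any modally definable frame class is closed under surjective bounded morphisms.
The 3-cycle (worlds w0,w1,w2 with w0→w1→w2→w0) is irreflexive, and the map sending every world to a single reflexive point • is a surjective bounded morphism (forth: every edge maps to (•,•); back: every world has a successor). So any modal formula valid on the 3-cycle is also valid on the reflexive point, which is not irreflexive.
So no modal formula (or set of formulas) defines exactly the irreflexive frames.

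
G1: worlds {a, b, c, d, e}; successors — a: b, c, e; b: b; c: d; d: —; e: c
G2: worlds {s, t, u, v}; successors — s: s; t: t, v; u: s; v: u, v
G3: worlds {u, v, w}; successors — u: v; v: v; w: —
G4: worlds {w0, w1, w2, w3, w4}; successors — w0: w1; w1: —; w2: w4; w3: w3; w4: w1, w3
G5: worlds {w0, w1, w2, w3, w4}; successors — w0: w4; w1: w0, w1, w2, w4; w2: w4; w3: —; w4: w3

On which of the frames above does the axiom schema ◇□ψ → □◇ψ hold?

G3

The schema corresponds to convergence: ∀x ∀y ∀z (Rxy ∧ Rxz → ∃w (Ryw ∧ Rzw)).
G1: fails — Rab and Rae but b and e have no common successor.
G2: fails — Rvv and Rvu but v and u have no common successor.
G3: holds.
G4: fails — Rw0w1 and Rw0w1 but w1 and w1 have no common successor.
G5: fails — Rw1w2 and Rw1w4 but w2 and w4 have no common successor.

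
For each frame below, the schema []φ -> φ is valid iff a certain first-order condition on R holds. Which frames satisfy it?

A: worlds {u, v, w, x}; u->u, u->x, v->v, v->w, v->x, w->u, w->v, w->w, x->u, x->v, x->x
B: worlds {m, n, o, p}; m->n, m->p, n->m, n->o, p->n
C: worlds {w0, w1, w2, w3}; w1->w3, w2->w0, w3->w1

This is the axiom for reflexivity; its first-order frame correspondent is forall x Rxx.
A: satisfies the condition.
B: fails — world m does not see itself.
C: fails — world w0 does not see itself.

A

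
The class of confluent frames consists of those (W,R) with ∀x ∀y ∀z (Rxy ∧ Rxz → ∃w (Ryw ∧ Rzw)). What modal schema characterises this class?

◇□r → □◇r

A defining formula is ◇□r → □◇r (the .2 axiom).
Suppose ◇□r→□◇r is valid. Take Rxy, Rxz and set V(r)={w : Ryw}. Then □r at y so ◇□r at x, so □◇r at x, so ◇r at z, giving w with Rzw and Ryw.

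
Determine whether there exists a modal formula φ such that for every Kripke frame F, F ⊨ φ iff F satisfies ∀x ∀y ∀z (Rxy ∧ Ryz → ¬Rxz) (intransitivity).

Not modally definable

If a class were modally definable it would be closed under surjective bounded morphisms (Goldblatt–Thomason).
The 5-cycle (worlds w0,w1,w2,w3,w4 with w0→w1→w2→w3→w4→w0) is intransitive. Mapping every world to a single reflexive point • is a surjective bounded morphism; the reflexive point is not intransitive (R••∧R•• but R••).
So no modal formula (or set of formulas) defines exactly the intransitive frames.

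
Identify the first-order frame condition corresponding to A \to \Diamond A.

reflexivity: \forall x Rxx

This schema is equivalent to the T axiom □A → A.
Its frame correspondent is reflexivity — \forall x Rxx.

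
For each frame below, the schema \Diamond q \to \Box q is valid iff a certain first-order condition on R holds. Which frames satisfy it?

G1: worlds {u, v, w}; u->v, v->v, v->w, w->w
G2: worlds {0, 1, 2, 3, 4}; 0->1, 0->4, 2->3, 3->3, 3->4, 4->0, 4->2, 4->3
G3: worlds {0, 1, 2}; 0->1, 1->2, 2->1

This is the axiom for partial functionality; its first-order frame correspondent is \forall x \forall y \forall z (Rxy \wedge Rxz \to y = z).
G1: fails — v sees both v and w.
G2: fails — 0 sees both 1 and 4.
G3: satisfies the condition.
Valid on: G3.

G3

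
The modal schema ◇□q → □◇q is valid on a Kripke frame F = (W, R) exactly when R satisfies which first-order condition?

This schema is the .2 axiom.
It corresponds to convergence: ∀x ∀y ∀z (Rxy ∧ Rxz → ∃w (Ryw ∧ Rzw)).

Convergence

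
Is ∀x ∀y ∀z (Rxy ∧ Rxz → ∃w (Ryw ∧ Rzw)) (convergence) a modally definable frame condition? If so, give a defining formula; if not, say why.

The condition is convergence. A defining modal formula is ◇□p → □◇p.

Yes — defined by ◇□p → □◇p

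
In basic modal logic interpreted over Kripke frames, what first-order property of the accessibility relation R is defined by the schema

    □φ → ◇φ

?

seriality: ∀x ∃y Rxy

Suppose □φ→◇φ is valid. At any x set V(φ)=W. Then □φ at x, so ◇φ at x, so x has a successor.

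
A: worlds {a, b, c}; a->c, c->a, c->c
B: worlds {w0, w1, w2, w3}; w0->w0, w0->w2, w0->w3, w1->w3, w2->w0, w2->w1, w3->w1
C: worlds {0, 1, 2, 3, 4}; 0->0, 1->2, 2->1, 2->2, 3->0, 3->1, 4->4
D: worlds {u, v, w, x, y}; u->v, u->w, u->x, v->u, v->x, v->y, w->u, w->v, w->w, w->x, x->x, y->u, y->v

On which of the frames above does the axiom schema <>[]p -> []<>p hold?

A

This is the axiom for convergence; its first-order frame correspondent is forall x forall y forall z (Rxy & Rxz -> exists w (Ryw & Rzw)).
A: condition met.
B: fails — Rw0w0 and Rw0w3 but w0 and w3 have no common successor.
C: fails — R31 and R30 but 1 and 0 have no common successor.
D: fails — Rvx and Rvy but x and y have no common successor.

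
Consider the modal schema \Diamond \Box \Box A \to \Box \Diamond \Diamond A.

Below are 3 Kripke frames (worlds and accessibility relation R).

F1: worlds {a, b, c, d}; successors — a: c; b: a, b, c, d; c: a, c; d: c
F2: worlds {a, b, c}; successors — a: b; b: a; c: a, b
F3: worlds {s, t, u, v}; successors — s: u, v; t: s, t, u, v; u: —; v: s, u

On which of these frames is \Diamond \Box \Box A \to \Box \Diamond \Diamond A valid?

F1

The schema corresponds to a generalized confluence (Geach) condition: \forall x \forall y \forall z ((xRy \wedge xRz) \to \exists w (y R^2 w \wedge z R^2 w)).
F1: ✓.
F2: fails — cRa, cRb but no w with aR²w and bR²w.
F3: fails — sRu, sRu but no w with uR²w and uR²w.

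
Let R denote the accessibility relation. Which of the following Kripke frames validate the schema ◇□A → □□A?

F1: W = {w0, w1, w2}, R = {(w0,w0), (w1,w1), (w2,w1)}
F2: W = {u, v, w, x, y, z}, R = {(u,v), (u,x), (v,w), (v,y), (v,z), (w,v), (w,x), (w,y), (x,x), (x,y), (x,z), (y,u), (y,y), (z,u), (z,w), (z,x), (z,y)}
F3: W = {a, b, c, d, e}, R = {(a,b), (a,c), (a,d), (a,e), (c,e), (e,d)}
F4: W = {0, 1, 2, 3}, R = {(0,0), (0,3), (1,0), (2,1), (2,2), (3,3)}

This is the axiom for a generalized confluence (Geach) condition; its first-order frame correspondent is ∀x ∀y ∀z ((xRy ∧ xR²z) → ∃w (yRw ∧ z = w)).
F1: ✓.
F2: fails — uRv, uR²x but no t with vRt and x=t.
F3: fails — aRb, aR²d but no w with bRw and d=w.
F4: fails — 0R3, 0R²0 but no w with 3Rw and 0=w.

F1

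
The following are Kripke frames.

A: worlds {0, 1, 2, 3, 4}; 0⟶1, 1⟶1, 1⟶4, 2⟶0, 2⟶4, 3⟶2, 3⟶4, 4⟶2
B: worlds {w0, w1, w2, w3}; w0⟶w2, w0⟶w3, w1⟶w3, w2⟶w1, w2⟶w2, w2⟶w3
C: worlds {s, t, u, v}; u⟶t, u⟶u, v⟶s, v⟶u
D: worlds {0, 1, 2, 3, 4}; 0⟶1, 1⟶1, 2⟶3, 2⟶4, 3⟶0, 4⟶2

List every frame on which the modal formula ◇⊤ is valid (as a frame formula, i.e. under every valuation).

A, D

Frame correspondent (Sahlqvist): ∀x ∃y Rxy — i.e. seriality.
A: satisfies the condition.
B: fails — world w3 has no successor.
C: fails — world s has no successor.
D: satisfies the condition.
Valid on: A, D.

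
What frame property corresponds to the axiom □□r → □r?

Suppose □□r→□r is valid. Take Rxy and set V(r)={w : xR²w}. Then □□r at x, so □r at x, so r at y, i.e. ∃z(Rxz∧Rzy).

Density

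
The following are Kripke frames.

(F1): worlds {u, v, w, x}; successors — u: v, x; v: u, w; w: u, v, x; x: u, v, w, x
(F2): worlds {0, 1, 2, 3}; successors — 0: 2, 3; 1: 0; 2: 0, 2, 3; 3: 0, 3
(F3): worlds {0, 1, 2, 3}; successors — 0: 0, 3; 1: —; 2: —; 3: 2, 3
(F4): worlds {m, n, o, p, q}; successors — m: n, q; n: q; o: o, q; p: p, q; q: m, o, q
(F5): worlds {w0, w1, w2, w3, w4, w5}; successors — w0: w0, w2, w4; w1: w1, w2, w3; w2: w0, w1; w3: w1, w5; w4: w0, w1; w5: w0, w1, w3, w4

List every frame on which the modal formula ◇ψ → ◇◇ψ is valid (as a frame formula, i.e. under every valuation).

(F3)

This is the axiom for a generalized confluence (Geach) condition; its first-order frame correspondent is ∀x ∀y (xRy → ∃w (y = w ∧ xR²w)).
(F1): fails — vRw but no t with w=t and vR²t.
(F2): fails — 1R0 but no w with 0=w and 1R²w.
(F3): condition met.
(F4): fails — mRn but no w with n=w and mR²w.
(F5): fails — w3Rw5 but no w with w5=w and w3R²w.
Valid on: (F3).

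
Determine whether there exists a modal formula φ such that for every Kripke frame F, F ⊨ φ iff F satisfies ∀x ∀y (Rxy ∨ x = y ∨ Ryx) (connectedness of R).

Not definable by any modal formula

Any modally definable frame class is closed under disjoint unions.
Take 3 disjoint single-world reflexive frames: each is trivially connected, but their disjoint union has 3 worlds with no edge between distinct components, so it is not connected.
So no modal formula (or set of formulas) defines exactly the connected frames.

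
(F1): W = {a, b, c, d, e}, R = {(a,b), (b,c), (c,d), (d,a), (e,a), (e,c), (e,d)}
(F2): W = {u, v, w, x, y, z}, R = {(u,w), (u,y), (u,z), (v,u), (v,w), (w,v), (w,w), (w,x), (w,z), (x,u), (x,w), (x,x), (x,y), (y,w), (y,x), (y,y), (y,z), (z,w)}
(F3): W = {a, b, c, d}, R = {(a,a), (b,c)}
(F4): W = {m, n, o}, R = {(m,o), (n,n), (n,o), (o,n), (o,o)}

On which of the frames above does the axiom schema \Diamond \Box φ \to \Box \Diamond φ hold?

Frame correspondent (Sahlqvist): \forall x \forall y \forall z (Rxy \wedge Rxz \to \exists w (Ryw \wedge Rzw)) — i.e. convergence.
(F1): fails — Rea and Rec but a and c have no common successor.
(F2): holds.
(F3): fails — Rbc and Rbc but c and c have no common successor.
(F4): holds.

(F2), (F4)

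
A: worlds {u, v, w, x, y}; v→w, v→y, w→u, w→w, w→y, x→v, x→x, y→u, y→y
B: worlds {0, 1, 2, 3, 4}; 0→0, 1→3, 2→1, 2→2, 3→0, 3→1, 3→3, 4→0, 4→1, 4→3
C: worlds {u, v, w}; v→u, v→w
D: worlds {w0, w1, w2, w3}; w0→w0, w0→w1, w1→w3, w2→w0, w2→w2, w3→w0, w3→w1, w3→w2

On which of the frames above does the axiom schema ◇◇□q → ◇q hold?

The schema corresponds to a generalized confluence (Geach) condition: ∀x ∀y (xR²y → ∃w (yRw ∧ xRw)).
A: fails — vR²u but no t with uRt and vRt.
B: fails — 1R²0 but no w with 0Rw and 1Rw.
C: ✓.
D: fails — w0R²w1 but no w with w1Rw and w0Rw.
Valid on: C.

C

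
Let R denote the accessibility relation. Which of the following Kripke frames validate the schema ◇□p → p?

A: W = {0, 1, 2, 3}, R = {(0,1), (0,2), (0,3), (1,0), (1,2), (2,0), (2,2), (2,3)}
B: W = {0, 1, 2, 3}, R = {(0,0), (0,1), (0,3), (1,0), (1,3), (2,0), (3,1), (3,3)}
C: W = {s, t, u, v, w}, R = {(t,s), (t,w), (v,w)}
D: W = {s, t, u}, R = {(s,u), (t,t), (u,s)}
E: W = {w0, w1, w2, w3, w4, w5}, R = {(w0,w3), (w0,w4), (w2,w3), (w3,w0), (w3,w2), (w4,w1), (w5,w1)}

D

Frame correspondent (Sahlqvist): ∀x ∀y (Rxy → Ryx) — i.e. symmetry.
A: fails — R12 but not R21.
B: fails — R20 but not R02.
C: fails — Rts but not Rst.
D: condition met.
E: fails — Rw0w4 but not Rw4w0.
Valid on: D.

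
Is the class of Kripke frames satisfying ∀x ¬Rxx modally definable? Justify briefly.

No

Any modally definable frame class is closed under surjective bounded morphisms.
The 3-cycle (worlds s,t,u with s→t→u→s) is irreflexive, and the map sending every world to a single reflexive point • is a surjective bounded morphism (forth: every edge maps to (•,•); back: every world has a successor). So any modal formula valid on the 3-cycle is also valid on the reflexive point, which is not irreflexive.
So the class is not modally definable.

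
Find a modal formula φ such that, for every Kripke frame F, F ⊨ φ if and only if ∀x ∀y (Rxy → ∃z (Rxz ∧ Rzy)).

A defining formula is □□r → □r (the C4 axiom).
Suppose □□r→□r is valid. Take Rxy and set V(r)={w : xR²w}. Then □□r at x, so □r at x, so r at y, i.e. ∃z(Rxz∧Rzy).

□□r → □r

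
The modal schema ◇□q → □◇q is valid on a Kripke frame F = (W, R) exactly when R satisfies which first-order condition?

This is the .2 axiom.
It corresponds to convergence: ∀x ∀y ∀z (Rxy ∧ Rxz → ∃w (Ryw ∧ Rzw)).

convergence: ∀x ∀y ∀z (Rxy ∧ Rxz → ∃w (Ryw ∧ Rzw))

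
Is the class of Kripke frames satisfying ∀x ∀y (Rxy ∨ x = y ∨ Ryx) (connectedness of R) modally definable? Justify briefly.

Not modally definable

Modal frame validity is preserved under disjoint unions.
Take 3 disjoint single-world reflexive frames: each is trivially connected, but their disjoint union has 3 worlds with no edge between distinct components, so it is not connected.
Hence connectedness of R is not modally definable.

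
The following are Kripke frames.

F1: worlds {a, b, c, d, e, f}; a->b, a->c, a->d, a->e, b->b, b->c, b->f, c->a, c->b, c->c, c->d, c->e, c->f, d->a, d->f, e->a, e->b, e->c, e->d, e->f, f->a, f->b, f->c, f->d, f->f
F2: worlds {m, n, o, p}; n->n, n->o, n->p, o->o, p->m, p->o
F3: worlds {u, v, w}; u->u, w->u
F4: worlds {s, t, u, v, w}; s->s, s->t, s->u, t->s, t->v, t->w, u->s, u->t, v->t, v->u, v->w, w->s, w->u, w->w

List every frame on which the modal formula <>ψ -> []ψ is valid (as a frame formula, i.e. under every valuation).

The schema corresponds to partial functionality: forall x forall y forall z (Rxy & Rxz -> y = z).
F1: fails — a sees both b and c.
F2: fails — n sees both n and o.
F3: ✓.
F4: fails — s sees both s and t.
Valid on: F3.

F3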